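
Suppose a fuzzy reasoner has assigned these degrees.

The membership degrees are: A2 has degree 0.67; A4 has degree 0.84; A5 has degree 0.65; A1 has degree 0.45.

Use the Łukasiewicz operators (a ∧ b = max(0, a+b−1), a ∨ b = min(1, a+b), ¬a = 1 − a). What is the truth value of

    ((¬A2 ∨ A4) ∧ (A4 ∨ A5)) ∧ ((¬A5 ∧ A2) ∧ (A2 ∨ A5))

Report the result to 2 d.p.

0.02

¬A2 = 1 − 0.67 = 0.33
¬A2 ∨ A4 = min(1, a+b) on (0.33, 0.84) = 1.00
A4 ∨ A5 = min(1, a+b) on (0.84, 0.65) = 1.00
(¬A2 ∨ A4) ∧ (A4 ∨ A5) = max(0, a+b−1) on (1.00, 1.00) = 1.00
¬A5 = 1 − 0.65 = 0.35
¬A5 ∧ A2 = max(0, a+b−1) on (0.35, 0.67) = 0.02
A2 ∨ A5 = min(1, a+b) on (0.67, 0.65) = 1.00
(¬A5 ∧ A2) ∧ (A2 ∨ A5) = max(0, a+b−1) on (0.02, 1.00) = 0.02
((¬A2 ∨ A4) ∧ (A4 ∨ A5)) ∧ ((¬A5 ∧ A2) ∧ (A2 ∨ A5)) = max(0, a+b−1) on (1.00, 0.02) = 0.02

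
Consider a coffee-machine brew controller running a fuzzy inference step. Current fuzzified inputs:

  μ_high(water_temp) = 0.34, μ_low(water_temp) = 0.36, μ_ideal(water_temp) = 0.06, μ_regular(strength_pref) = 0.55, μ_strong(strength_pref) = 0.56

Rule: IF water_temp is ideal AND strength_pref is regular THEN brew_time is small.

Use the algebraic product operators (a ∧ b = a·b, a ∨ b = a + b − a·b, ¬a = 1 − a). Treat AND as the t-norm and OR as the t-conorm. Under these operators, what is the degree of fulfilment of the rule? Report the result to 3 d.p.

firing strength: ideal=0.06, regular=0.55; AND[a·b] → w = 0.0330

0.033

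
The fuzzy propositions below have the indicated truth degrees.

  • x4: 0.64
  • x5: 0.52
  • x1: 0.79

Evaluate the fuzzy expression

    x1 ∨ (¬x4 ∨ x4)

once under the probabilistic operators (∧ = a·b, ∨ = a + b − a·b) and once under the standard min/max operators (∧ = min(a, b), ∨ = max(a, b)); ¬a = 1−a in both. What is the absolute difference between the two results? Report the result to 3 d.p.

Under probabilistic:
  ¬x4 = 1 − 0.6400 = 0.3600
  ¬x4 ∨ x4 = a + b − a·b on (0.3600, 0.6400) = 0.7696
  x1 ∨ (¬x4 ∨ x4) = a + b − a·b on (0.7900, 0.7696) = 0.9516
  → value = 0.9516
Under standard min/max:
  ¬x4 = 1 − 0.64 = 0.36
  ¬x4 ∨ x4 = max(a, b) on (0.36, 0.64) = 0.64
  x1 ∨ (¬x4 ∨ x4) = max(a, b) on (0.79, 0.64) = 0.79
  → value = 0.7900
|0.9516 − 0.7900| = 0.162

0.162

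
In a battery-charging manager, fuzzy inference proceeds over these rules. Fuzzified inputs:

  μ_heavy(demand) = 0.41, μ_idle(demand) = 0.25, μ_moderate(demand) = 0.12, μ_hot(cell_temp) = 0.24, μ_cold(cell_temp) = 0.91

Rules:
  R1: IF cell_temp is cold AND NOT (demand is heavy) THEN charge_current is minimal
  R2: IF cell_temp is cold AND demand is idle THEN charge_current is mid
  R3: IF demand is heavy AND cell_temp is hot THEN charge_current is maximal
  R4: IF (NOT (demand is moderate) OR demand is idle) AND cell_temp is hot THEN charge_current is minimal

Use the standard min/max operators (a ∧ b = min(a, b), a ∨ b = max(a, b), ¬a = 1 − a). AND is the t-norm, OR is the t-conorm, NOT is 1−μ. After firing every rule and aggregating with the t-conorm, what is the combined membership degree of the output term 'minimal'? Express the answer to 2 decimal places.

R1: cold=0.91, ¬heavy=1−0.41=0.59; AND[min(a, b)] → w = 0.59
R2: cold=0.91, idle=0.25; AND[min(a, b)] → w = 0.25
R3: heavy=0.41, hot=0.24; AND[min(a, b)] → w = 0.24
R4: (¬moderate=1−0.12=0.88 OR idle=0.25) = 0.88; AND[min(a, b)] with hot=0.24 → w = 0.24
Rules with consequent 'minimal': {R1, R4} → strengths 0.59, 0.24
Aggregate via t-conorm [max(a, b)]: 0.59

0.59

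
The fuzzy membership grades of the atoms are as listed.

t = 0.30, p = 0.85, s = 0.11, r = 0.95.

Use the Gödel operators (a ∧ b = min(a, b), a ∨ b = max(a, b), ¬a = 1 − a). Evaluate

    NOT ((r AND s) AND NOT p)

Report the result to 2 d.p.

0.89

r AND s = min(a, b) on (0.95, 0.11) = 0.11
NOT p = 1 − 0.85 = 0.15
(r AND s) AND NOT p = min(a, b) on (0.11, 0.15) = 0.11
NOT ((r AND s) AND NOT p) = 1 − 0.11 = 0.89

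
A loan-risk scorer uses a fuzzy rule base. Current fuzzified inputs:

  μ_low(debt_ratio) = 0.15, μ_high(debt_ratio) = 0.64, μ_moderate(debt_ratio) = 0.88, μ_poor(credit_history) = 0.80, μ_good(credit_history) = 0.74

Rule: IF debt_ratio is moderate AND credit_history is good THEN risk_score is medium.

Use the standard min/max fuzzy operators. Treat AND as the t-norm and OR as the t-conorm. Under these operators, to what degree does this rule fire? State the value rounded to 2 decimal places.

firing strength: moderate=0.88, good=0.74; AND[min(a, b)] → w = 0.74

0.74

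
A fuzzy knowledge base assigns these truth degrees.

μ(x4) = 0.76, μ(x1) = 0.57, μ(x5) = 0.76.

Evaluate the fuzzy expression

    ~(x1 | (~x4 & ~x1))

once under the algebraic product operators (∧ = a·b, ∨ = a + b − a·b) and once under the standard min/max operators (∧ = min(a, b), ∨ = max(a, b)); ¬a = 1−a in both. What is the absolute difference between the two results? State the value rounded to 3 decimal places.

Under algebraic product:
  ~x4 = 1 − 0.7600 = 0.2400
  ~x1 = 1 − 0.5700 = 0.4300
  ~x4 & ~x1 = a·b on (0.2400, 0.4300) = 0.1032
  x1 | (~x4 & ~x1) = a + b − a·b on (0.5700, 0.1032) = 0.6144
  ~(x1 | (~x4 & ~x1)) = 1 − 0.6144 = 0.3856
  → value = 0.3856
Under standard min/max:
  ~x4 = 1 − 0.76 = 0.24
  ~x1 = 1 − 0.57 = 0.43
  ~x4 & ~x1 = min(a, b) on (0.24, 0.43) = 0.24
  x1 | (~x4 & ~x1) = max(a, b) on (0.57, 0.24) = 0.57
  ~(x1 | (~x4 & ~x1)) = 1 − 0.57 = 0.43
  → value = 0.4300
|0.3856 − 0.4300| = 0.044

0.044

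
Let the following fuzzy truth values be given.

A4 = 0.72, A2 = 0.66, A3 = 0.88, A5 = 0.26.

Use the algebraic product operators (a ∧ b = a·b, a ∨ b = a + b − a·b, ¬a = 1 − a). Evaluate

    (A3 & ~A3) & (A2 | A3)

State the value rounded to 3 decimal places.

~A3 = 1 − 0.8800 = 0.1200
A3 & ~A3 = a·b on (0.8800, 0.1200) = 0.1056
A2 | A3 = a + b − a·b on (0.6600, 0.8800) = 0.9592
(A3 & ~A3) & (A2 | A3) = a·b on (0.1056, 0.9592) = 0.1013

0.101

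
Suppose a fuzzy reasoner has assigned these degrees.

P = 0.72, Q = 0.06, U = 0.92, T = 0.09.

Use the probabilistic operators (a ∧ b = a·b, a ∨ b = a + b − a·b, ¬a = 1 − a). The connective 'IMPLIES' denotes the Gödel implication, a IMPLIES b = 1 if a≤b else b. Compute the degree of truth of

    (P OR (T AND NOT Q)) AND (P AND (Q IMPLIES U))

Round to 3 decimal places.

0.535

NOT Q = 1 − 0.0600 = 0.9400
T AND NOT Q = a·b on (0.0900, 0.9400) = 0.0846
P OR (T AND NOT Q) = a + b − a·b on (0.7200, 0.0846) = 0.7437
Q IMPLIES U  [Gödel: 1 if a≤b else b] with a=0.0600, b=0.9200 → 1.0000
P AND (Q IMPLIES U) = a·b on (0.7200, 1.0000) = 0.7200
(P OR (T AND NOT Q)) AND (P AND (Q IMPLIES U)) = a·b on (0.7437, 0.7200) = 0.5355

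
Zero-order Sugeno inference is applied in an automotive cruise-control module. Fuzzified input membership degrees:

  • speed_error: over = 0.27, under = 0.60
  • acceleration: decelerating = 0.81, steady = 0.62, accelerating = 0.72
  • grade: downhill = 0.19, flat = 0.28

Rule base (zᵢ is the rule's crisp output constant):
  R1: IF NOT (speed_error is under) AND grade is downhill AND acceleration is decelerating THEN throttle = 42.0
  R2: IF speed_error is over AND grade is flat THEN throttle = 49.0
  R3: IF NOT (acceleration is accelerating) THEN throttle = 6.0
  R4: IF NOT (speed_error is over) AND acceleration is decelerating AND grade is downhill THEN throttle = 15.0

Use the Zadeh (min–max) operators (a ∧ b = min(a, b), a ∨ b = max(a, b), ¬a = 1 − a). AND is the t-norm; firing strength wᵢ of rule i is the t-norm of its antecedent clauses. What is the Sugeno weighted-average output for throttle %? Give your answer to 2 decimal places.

27.68

R1 (z=42.0): ¬under=1−0.60=0.40, downhill=0.19, decelerating=0.81; AND[min(a, b)] → w = 0.19
R2 (z=49.0): over=0.27, flat=0.28; AND[min(a, b)] → w = 0.27
R3 (z=6.0): ¬accelerating=1−0.72=0.28 → w = 0.28
R4 (z=15.0): ¬over=1−0.27=0.73, decelerating=0.81, downhill=0.19; AND[min(a, b)] → w = 0.19
Weighted average = (0.19·42.0 + 0.27·49.0 + 0.28·6.0 + 0.19·15.0) / (0.19 + 0.27 + 0.28 + 0.19)
  = 25.7400 / 0.9300 = 27.68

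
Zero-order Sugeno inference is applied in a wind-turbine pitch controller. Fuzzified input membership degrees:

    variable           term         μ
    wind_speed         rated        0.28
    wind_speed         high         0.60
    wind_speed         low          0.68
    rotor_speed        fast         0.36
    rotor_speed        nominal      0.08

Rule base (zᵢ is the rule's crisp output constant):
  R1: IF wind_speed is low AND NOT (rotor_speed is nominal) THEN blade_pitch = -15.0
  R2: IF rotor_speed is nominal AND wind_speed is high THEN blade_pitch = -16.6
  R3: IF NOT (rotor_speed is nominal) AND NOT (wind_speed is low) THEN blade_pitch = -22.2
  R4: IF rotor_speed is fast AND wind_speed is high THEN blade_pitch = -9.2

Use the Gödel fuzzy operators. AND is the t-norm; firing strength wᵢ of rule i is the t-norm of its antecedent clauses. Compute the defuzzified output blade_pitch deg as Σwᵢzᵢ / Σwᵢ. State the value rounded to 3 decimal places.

R1 (z=-15.0): low=0.68, ¬nominal=1−0.08=0.92; AND[min(a, b)] → w = 0.68
R2 (z=-16.6): nominal=0.08, high=0.60; AND[min(a, b)] → w = 0.08
R3 (z=-22.2): ¬nominal=1−0.08=0.92, ¬low=1−0.68=0.32; AND[min(a, b)] → w = 0.32
R4 (z=-9.2): fast=0.36, high=0.60; AND[min(a, b)] → w = 0.36
Weighted average = (0.68·-15.0 + 0.08·-16.6 + 0.32·-22.2 + 0.36·-9.2) / (0.68 + 0.08 + 0.32 + 0.36)
  = -21.9440 / 1.4400 = -15.239

-15.239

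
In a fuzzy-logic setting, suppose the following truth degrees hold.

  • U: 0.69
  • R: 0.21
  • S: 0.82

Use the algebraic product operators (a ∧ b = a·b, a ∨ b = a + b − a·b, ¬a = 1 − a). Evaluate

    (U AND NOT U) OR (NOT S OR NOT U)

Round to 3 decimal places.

0.555

NOT U = 1 − 0.6900 = 0.3100
U AND NOT U = a·b on (0.6900, 0.3100) = 0.2139
NOT S = 1 − 0.8200 = 0.1800
NOT U = 1 − 0.6900 = 0.3100
NOT S OR NOT U = a + b − a·b on (0.1800, 0.3100) = 0.4342
(U AND NOT U) OR (NOT S OR NOT U) = a + b − a·b on (0.2139, 0.4342) = 0.5552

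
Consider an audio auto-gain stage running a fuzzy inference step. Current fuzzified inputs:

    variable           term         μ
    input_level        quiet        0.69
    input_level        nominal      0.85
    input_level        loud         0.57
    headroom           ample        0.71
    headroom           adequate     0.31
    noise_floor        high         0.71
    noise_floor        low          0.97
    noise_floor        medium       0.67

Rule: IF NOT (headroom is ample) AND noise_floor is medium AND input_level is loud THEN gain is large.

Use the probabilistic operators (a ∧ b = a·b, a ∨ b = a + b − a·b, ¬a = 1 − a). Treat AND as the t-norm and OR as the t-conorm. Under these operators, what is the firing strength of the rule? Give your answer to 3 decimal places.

0.111

firing strength: ¬ample=1−0.71=0.29, medium=0.67, loud=0.57; AND[a·b] → w = 0.1108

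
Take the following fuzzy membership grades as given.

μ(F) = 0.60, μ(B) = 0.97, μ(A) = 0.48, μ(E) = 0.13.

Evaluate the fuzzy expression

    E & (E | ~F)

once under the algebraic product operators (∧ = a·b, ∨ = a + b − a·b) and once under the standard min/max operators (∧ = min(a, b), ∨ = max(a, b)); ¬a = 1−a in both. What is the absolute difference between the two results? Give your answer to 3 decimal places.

Under algebraic product:
  ~F = 1 − 0.6000 = 0.4000
  E | ~F = a + b − a·b on (0.1300, 0.4000) = 0.4780
  E & (E | ~F) = a·b on (0.1300, 0.4780) = 0.0621
  → value = 0.0621
Under standard min/max:
  ~F = 1 − 0.60 = 0.40
  E | ~F = max(a, b) on (0.13, 0.40) = 0.40
  E & (E | ~F) = min(a, b) on (0.13, 0.40) = 0.13
  → value = 0.1300
|0.0621 − 0.1300| = 0.068

0.068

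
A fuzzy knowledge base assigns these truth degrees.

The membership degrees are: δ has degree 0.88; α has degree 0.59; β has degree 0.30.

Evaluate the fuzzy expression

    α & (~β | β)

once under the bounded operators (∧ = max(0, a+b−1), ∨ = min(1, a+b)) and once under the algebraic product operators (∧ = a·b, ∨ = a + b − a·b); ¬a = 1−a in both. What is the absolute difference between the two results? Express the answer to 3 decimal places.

Under bounded:
  ~β = 1 − 0.30 = 0.70
  ~β | β = min(1, a+b) on (0.70, 0.30) = 1.00
  α & (~β | β) = max(0, a+b−1) on (0.59, 1.00) = 0.59
  → value = 0.5900
Under algebraic product:
  ~β = 1 − 0.3000 = 0.7000
  ~β | β = a + b − a·b on (0.7000, 0.3000) = 0.7900
  α & (~β | β) = a·b on (0.5900, 0.7900) = 0.4661
  → value = 0.4661
|0.5900 − 0.4661| = 0.124

0.124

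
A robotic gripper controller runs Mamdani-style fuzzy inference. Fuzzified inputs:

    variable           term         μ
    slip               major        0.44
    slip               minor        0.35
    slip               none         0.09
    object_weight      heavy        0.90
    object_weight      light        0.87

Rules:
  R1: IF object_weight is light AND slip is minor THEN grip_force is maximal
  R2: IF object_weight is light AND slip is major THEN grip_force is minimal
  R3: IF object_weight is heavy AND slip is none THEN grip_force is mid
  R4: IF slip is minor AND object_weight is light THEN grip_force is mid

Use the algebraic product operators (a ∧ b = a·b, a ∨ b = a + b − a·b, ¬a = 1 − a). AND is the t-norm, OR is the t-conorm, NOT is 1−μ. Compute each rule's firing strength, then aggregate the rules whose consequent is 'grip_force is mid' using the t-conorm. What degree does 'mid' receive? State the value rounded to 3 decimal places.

R1: light=0.87, minor=0.35; AND[a·b] → w = 0.3045
R2: light=0.87, major=0.44; AND[a·b] → w = 0.3828
R3: heavy=0.90, none=0.09; AND[a·b] → w = 0.0810
R4: minor=0.35, light=0.87; AND[a·b] → w = 0.3045
Rules with consequent 'mid': {R3, R4} → strengths 0.0810, 0.3045
Aggregate via t-conorm [a + b − a·b]: 0.3608

0.361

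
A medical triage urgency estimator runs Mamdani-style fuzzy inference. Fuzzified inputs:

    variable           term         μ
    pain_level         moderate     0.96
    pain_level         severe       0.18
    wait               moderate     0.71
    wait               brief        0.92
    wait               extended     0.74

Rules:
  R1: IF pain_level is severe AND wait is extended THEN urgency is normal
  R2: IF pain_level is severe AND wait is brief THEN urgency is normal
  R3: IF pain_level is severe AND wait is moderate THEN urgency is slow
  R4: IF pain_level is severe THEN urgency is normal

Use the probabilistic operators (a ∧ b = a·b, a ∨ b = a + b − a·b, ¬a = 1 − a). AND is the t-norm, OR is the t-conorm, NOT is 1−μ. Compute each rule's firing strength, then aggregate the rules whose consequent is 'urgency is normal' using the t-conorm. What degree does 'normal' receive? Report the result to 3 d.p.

R1: severe=0.18, extended=0.74; AND[a·b] → w = 0.1332
R2: severe=0.18, brief=0.92; AND[a·b] → w = 0.1656
R3: severe=0.18, moderate=0.71; AND[a·b] → w = 0.1278
R4: severe=0.18 → w = 0.1800
Rules with consequent 'normal': {R1, R2, R4} → strengths 0.1332, 0.1656, 0.1800
Aggregate via t-conorm [a + b − a·b]: 0.4069

0.407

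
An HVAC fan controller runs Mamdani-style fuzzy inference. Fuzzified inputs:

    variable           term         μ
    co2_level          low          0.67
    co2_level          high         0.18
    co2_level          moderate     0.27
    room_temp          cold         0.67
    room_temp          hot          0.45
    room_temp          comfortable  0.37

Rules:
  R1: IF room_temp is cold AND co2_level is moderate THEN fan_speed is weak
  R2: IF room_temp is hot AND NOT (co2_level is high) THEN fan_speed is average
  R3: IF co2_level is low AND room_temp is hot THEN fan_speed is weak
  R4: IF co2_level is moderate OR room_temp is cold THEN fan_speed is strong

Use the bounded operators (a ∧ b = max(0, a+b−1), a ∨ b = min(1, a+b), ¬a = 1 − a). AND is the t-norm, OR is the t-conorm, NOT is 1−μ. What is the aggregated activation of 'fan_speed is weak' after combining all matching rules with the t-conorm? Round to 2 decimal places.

R1: cold=0.67, moderate=0.27; AND[max(0, a+b−1)] → w = 0.00
R2: hot=0.45, ¬high=1−0.18=0.82; AND[max(0, a+b−1)] → w = 0.27
R3: low=0.67, hot=0.45; AND[max(0, a+b−1)] → w = 0.12
R4: moderate=0.27, cold=0.67; OR[min(1, a+b)] → w = 0.94
Rules with consequent 'weak': {R1, R3} → strengths 0.00, 0.12
Aggregate via t-conorm [min(1, a+b)]: 0.12

0.12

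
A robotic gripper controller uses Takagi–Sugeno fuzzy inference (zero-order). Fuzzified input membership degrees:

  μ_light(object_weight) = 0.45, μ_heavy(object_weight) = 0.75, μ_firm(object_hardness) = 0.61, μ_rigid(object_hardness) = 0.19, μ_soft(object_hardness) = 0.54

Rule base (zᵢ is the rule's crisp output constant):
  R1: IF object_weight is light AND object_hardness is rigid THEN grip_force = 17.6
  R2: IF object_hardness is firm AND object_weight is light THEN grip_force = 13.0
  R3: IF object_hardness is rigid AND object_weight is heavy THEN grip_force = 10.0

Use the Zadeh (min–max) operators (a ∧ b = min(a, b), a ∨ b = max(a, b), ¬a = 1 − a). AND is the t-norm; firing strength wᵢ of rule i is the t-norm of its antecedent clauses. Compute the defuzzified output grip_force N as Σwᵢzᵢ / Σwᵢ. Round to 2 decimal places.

R1 (z=17.6): light=0.45, rigid=0.19; AND[min(a, b)] → w = 0.19
R2 (z=13.0): firm=0.61, light=0.45; AND[min(a, b)] → w = 0.45
R3 (z=10.0): rigid=0.19, heavy=0.75; AND[min(a, b)] → w = 0.19
Weighted average = (0.19·17.6 + 0.45·13.0 + 0.19·10.0) / (0.19 + 0.45 + 0.19)
  = 11.0940 / 0.8300 = 13.37

13.37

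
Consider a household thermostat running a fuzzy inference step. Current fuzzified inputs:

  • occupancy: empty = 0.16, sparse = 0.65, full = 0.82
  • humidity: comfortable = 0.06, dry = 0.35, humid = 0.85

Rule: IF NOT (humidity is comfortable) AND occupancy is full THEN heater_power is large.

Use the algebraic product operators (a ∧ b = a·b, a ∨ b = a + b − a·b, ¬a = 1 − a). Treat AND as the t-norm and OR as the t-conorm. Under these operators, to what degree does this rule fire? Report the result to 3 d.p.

firing strength: ¬comfortable=1−0.06=0.94, full=0.82; AND[a·b] → w = 0.7708

0.771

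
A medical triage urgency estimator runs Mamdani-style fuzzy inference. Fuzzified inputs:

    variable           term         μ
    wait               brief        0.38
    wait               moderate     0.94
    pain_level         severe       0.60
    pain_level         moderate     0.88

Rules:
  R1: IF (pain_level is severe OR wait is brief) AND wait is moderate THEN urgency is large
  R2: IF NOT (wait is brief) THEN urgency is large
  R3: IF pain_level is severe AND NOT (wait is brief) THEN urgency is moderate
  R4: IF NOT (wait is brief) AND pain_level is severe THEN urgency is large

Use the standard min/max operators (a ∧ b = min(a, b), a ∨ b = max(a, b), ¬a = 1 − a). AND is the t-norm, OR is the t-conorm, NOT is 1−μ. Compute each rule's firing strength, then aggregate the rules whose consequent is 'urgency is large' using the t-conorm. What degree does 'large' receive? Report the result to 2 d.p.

0.62

R1: (severe=0.60 OR brief=0.38) = 0.60; AND[min(a, b)] with moderate=0.94 → w = 0.60
R2: ¬brief=1−0.38=0.62 → w = 0.62
R3: severe=0.60, ¬brief=1−0.38=0.62; AND[min(a, b)] → w = 0.60
R4: ¬brief=1−0.38=0.62, severe=0.60; AND[min(a, b)] → w = 0.60
Rules with consequent 'large': {R1, R2, R4} → strengths 0.60, 0.62, 0.60
Aggregate via t-conorm [max(a, b)]: 0.62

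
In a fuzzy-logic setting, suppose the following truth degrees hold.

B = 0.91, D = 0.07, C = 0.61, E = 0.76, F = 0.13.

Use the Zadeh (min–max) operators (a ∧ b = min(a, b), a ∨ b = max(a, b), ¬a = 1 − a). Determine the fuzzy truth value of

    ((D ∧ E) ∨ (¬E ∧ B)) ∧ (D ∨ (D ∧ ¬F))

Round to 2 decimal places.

0.07

D ∧ E = min(a, b) on (0.07, 0.76) = 0.07
¬E = 1 − 0.76 = 0.24
¬E ∧ B = min(a, b) on (0.24, 0.91) = 0.24
(D ∧ E) ∨ (¬E ∧ B) = max(a, b) on (0.07, 0.24) = 0.24
¬F = 1 − 0.13 = 0.87
D ∧ ¬F = min(a, b) on (0.07, 0.87) = 0.07
D ∨ (D ∧ ¬F) = max(a, b) on (0.07, 0.07) = 0.07
((D ∧ E) ∨ (¬E ∧ B)) ∧ (D ∨ (D ∧ ¬F)) = min(a, b) on (0.24, 0.07) = 0.07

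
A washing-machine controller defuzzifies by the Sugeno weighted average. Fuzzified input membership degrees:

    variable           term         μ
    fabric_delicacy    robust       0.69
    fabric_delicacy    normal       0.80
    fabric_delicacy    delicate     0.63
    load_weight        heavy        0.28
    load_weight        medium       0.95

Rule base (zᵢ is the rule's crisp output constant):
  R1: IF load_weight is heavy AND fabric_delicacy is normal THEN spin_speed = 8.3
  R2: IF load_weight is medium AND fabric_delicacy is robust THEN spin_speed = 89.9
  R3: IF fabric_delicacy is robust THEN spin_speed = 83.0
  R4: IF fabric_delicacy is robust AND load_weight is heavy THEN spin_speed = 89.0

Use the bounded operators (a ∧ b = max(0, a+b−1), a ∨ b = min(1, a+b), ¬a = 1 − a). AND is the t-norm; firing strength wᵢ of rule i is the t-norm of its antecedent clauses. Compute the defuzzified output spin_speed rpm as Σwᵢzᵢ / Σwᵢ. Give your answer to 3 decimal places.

R1 (z=8.3): heavy=0.28, normal=0.80; AND[max(0, a+b−1)] → w = 0.08
R2 (z=89.9): medium=0.95, robust=0.69; AND[max(0, a+b−1)] → w = 0.64
R3 (z=83.0): robust=0.69 → w = 0.69
R4 (z=89.0): robust=0.69, heavy=0.28; AND[max(0, a+b−1)] → w = 0.00
Weighted average = (0.08·8.3 + 0.64·89.9 + 0.69·83.0 + 0.00·89.0) / (0.08 + 0.64 + 0.69 + 0.00)
  = 115.4700 / 1.4100 = 81.894

81.894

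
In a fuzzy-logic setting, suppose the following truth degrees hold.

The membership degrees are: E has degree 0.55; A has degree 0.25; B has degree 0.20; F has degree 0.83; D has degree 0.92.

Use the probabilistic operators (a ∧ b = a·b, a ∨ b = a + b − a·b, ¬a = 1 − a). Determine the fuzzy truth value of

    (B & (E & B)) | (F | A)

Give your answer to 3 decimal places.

0.875

E & B = a·b on (0.5500, 0.2000) = 0.1100
B & (E & B) = a·b on (0.2000, 0.1100) = 0.0220
F | A = a + b − a·b on (0.8300, 0.2500) = 0.8725
(B & (E & B)) | (F | A) = a + b − a·b on (0.0220, 0.8725) = 0.8753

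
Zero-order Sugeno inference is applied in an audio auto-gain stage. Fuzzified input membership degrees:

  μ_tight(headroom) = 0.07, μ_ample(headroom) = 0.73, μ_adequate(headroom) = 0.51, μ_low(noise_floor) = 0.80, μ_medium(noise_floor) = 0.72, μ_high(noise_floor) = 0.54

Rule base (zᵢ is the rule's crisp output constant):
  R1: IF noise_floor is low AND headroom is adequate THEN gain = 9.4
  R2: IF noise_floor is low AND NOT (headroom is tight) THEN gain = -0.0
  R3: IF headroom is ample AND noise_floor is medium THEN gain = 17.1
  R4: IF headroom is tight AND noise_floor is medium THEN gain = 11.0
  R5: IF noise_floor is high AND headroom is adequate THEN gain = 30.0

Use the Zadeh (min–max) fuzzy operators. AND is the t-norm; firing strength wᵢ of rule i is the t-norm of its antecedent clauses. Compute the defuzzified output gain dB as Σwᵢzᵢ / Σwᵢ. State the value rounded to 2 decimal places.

R1 (z=9.4): low=0.80, adequate=0.51; AND[min(a, b)] → w = 0.51
R2 (z=-0.0): low=0.80, ¬tight=1−0.07=0.93; AND[min(a, b)] → w = 0.80
R3 (z=17.1): ample=0.73, medium=0.72; AND[min(a, b)] → w = 0.72
R4 (z=11.0): tight=0.07, medium=0.72; AND[min(a, b)] → w = 0.07
R5 (z=30.0): high=0.54, adequate=0.51; AND[min(a, b)] → w = 0.51
Weighted average = (0.51·9.4 + 0.80·-0.0 + 0.72·17.1 + 0.07·11.0 + 0.51·30.0) / (0.51 + 0.80 + 0.72 + 0.07 + 0.51)
  = 33.1760 / 2.6100 = 12.71

12.71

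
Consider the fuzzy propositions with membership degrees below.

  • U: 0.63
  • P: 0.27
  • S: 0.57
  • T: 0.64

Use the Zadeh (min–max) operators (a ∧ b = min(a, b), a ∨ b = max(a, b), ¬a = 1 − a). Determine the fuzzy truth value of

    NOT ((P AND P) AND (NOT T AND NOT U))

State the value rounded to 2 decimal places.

0.73

P AND P = min(a, b) on (0.27, 0.27) = 0.27
NOT T = 1 − 0.64 = 0.36
NOT U = 1 − 0.63 = 0.37
NOT T AND NOT U = min(a, b) on (0.36, 0.37) = 0.36
(P AND P) AND (NOT T AND NOT U) = min(a, b) on (0.27, 0.36) = 0.27
NOT ((P AND P) AND (NOT T AND NOT U)) = 1 − 0.27 = 0.73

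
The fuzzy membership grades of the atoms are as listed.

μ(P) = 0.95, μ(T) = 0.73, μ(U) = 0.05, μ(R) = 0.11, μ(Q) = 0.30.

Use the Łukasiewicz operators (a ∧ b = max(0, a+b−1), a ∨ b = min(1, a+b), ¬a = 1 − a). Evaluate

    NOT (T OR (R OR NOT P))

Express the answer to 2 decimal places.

0.11

NOT P = 1 − 0.95 = 0.05
R OR NOT P = min(1, a+b) on (0.11, 0.05) = 0.16
T OR (R OR NOT P) = min(1, a+b) on (0.73, 0.16) = 0.89
NOT (T OR (R OR NOT P)) = 1 − 0.89 = 0.11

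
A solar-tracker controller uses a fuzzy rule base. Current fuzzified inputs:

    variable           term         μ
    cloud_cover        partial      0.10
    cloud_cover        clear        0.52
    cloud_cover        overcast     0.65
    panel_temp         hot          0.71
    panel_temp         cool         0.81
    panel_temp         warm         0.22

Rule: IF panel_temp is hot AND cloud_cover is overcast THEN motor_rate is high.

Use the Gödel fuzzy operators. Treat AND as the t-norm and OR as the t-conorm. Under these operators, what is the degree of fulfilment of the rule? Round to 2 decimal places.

0.65

firing strength: hot=0.71, overcast=0.65; AND[min(a, b)] → w = 0.65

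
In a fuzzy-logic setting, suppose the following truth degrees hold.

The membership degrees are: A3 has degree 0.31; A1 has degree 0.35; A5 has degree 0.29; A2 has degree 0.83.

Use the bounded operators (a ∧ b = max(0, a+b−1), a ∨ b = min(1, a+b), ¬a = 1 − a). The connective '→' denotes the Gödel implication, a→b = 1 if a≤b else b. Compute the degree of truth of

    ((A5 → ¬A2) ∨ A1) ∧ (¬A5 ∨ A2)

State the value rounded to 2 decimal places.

0.52

¬A2 = 1 − 0.83 = 0.17
A5 → ¬A2  [Gödel: 1 if a≤b else b] with a=0.29, b=0.17 → 0.17
(A5 → ¬A2) ∨ A1 = min(1, a+b) on (0.17, 0.35) = 0.52
¬A5 = 1 − 0.29 = 0.71
¬A5 ∨ A2 = min(1, a+b) on (0.71, 0.83) = 1.00
((A5 → ¬A2) ∨ A1) ∧ (¬A5 ∨ A2) = max(0, a+b−1) on (0.52, 1.00) = 0.52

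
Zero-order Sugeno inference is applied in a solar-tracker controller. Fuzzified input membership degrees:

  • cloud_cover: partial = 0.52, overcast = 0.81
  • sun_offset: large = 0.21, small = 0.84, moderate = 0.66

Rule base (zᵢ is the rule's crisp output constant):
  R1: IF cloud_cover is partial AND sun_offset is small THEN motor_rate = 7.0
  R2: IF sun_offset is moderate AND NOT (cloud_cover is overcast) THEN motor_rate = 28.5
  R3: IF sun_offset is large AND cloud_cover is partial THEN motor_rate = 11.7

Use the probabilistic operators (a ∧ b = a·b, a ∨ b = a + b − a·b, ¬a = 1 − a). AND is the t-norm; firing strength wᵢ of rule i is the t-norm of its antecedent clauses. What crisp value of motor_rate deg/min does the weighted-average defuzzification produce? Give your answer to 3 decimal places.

11.780

R1 (z=7.0): partial=0.52, small=0.84; AND[a·b] → w = 0.4368
R2 (z=28.5): moderate=0.66, ¬overcast=1−0.81=0.19; AND[a·b] → w = 0.1254
R3 (z=11.7): large=0.21, partial=0.52; AND[a·b] → w = 0.1092
Weighted average = (0.4368·7.0 + 0.1254·28.5 + 0.1092·11.7) / (0.4368 + 0.1254 + 0.1092)
  = 7.9091 / 0.6714 = 11.780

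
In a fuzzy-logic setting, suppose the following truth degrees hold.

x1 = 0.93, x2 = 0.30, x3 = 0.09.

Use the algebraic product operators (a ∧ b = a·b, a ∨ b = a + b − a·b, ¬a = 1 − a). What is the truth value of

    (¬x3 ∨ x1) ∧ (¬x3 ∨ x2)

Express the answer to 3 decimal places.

¬x3 = 1 − 0.0900 = 0.9100
¬x3 ∨ x1 = a + b − a·b on (0.9100, 0.9300) = 0.9937
¬x3 = 1 − 0.0900 = 0.9100
¬x3 ∨ x2 = a + b − a·b on (0.9100, 0.3000) = 0.9370
(¬x3 ∨ x1) ∧ (¬x3 ∨ x2) = a·b on (0.9937, 0.9370) = 0.9311

0.931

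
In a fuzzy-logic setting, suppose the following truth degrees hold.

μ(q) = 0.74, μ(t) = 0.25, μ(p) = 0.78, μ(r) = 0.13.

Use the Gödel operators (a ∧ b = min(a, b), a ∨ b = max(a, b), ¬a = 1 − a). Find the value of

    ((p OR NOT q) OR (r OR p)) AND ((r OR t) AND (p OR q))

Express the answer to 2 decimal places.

0.25

NOT q = 1 − 0.74 = 0.26
p OR NOT q = max(a, b) on (0.78, 0.26) = 0.78
r OR p = max(a, b) on (0.13, 0.78) = 0.78
(p OR NOT q) OR (r OR p) = max(a, b) on (0.78, 0.78) = 0.78
r OR t = max(a, b) on (0.13, 0.25) = 0.25
p OR q = max(a, b) on (0.78, 0.74) = 0.78
(r OR t) AND (p OR q) = min(a, b) on (0.25, 0.78) = 0.25
((p OR NOT q) OR (r OR p)) AND ((r OR t) AND (p OR q)) = min(a, b) on (0.78, 0.25) = 0.25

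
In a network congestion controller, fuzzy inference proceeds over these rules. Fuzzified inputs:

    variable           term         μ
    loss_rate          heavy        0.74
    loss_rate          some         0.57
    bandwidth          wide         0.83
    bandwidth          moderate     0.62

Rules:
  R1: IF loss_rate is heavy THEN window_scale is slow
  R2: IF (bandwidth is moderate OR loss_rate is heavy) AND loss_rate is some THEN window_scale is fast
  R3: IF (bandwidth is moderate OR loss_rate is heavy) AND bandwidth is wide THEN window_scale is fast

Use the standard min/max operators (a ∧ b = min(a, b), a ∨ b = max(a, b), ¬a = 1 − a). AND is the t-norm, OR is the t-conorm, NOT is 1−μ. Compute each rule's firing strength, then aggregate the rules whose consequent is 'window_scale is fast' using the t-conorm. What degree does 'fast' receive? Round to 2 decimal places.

0.74

R1: heavy=0.74 → w = 0.74
R2: (moderate=0.62 OR heavy=0.74) = 0.74; AND[min(a, b)] with some=0.57 → w = 0.57
R3: (moderate=0.62 OR heavy=0.74) = 0.74; AND[min(a, b)] with wide=0.83 → w = 0.74
Rules with consequent 'fast': {R2, R3} → strengths 0.57, 0.74
Aggregate via t-conorm [max(a, b)]: 0.74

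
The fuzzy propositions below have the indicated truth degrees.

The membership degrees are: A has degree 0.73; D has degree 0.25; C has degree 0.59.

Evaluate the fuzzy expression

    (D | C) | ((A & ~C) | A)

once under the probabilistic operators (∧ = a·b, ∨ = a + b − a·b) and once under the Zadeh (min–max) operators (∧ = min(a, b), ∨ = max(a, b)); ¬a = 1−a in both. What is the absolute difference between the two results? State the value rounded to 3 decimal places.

Under probabilistic:
  D | C = a + b − a·b on (0.2500, 0.5900) = 0.6925
  ~C = 1 − 0.5900 = 0.4100
  A & ~C = a·b on (0.7300, 0.4100) = 0.2993
  (A & ~C) | A = a + b − a·b on (0.2993, 0.7300) = 0.8108
  (D | C) | ((A & ~C) | A) = a + b − a·b on (0.6925, 0.8108) = 0.9418
  → value = 0.9418
Under Zadeh (min–max):
  D | C = max(a, b) on (0.25, 0.59) = 0.59
  ~C = 1 − 0.59 = 0.41
  A & ~C = min(a, b) on (0.73, 0.41) = 0.41
  (A & ~C) | A = max(a, b) on (0.41, 0.73) = 0.73
  (D | C) | ((A & ~C) | A) = max(a, b) on (0.59, 0.73) = 0.73
  → value = 0.7300
|0.9418 − 0.7300| = 0.212

0.212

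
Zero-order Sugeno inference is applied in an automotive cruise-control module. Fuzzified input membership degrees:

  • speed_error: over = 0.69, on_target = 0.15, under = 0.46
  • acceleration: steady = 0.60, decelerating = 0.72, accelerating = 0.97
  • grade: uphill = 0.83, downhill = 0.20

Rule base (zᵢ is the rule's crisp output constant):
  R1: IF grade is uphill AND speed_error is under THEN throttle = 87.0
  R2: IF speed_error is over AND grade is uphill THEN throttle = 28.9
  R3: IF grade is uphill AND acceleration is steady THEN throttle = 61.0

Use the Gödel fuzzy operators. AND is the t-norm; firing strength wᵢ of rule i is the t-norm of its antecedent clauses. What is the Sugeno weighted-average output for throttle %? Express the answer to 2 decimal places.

55.18

R1 (z=87.0): uphill=0.83, under=0.46; AND[min(a, b)] → w = 0.46
R2 (z=28.9): over=0.69, uphill=0.83; AND[min(a, b)] → w = 0.69
R3 (z=61.0): uphill=0.83, steady=0.60; AND[min(a, b)] → w = 0.60
Weighted average = (0.46·87.0 + 0.69·28.9 + 0.60·61.0) / (0.46 + 0.69 + 0.60)
  = 96.5610 / 1.7500 = 55.18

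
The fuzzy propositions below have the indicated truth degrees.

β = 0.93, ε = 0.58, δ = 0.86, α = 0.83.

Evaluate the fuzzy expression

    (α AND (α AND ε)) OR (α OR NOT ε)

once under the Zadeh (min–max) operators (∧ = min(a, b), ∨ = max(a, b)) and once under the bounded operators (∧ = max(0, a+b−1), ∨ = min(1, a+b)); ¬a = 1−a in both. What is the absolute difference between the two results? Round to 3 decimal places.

Under Zadeh (min–max):
  α AND ε = min(a, b) on (0.83, 0.58) = 0.58
  α AND (α AND ε) = min(a, b) on (0.83, 0.58) = 0.58
  NOT ε = 1 − 0.58 = 0.42
  α OR NOT ε = max(a, b) on (0.83, 0.42) = 0.83
  (α AND (α AND ε)) OR (α OR NOT ε) = max(a, b) on (0.58, 0.83) = 0.83
  → value = 0.8300
Under bounded:
  α AND ε = max(0, a+b−1) on (0.83, 0.58) = 0.41
  α AND (α AND ε) = max(0, a+b−1) on (0.83, 0.41) = 0.24
  NOT ε = 1 − 0.58 = 0.42
  α OR NOT ε = min(1, a+b) on (0.83, 0.42) = 1.00
  (α AND (α AND ε)) OR (α OR NOT ε) = min(1, a+b) on (0.24, 1.00) = 1.00
  → value = 1.0000
|0.8300 − 1.0000| = 0.170

0.170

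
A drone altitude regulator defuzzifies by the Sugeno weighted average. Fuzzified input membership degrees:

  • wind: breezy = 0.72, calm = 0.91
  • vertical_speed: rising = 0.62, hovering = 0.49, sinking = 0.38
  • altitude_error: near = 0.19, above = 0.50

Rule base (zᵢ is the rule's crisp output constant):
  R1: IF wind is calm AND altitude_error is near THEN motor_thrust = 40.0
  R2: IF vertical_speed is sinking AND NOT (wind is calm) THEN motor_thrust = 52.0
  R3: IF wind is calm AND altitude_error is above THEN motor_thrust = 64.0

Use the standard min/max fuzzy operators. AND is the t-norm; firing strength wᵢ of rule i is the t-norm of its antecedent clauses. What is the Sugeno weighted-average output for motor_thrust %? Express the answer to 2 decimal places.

R1 (z=40.0): calm=0.91, near=0.19; AND[min(a, b)] → w = 0.19
R2 (z=52.0): sinking=0.38, ¬calm=1−0.91=0.09; AND[min(a, b)] → w = 0.09
R3 (z=64.0): calm=0.91, above=0.50; AND[min(a, b)] → w = 0.50
Weighted average = (0.19·40.0 + 0.09·52.0 + 0.50·64.0) / (0.19 + 0.09 + 0.50)
  = 44.2800 / 0.7800 = 56.77

56.77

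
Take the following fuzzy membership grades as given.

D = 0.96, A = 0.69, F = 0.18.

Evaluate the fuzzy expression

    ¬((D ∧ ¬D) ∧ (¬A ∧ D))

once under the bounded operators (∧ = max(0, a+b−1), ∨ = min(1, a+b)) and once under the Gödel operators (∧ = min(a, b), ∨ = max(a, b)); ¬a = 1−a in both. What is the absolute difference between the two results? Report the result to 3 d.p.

0.040

Under bounded:
  ¬D = 1 − 0.96 = 0.04
  D ∧ ¬D = max(0, a+b−1) on (0.96, 0.04) = 0.00
  ¬A = 1 − 0.69 = 0.31
  ¬A ∧ D = max(0, a+b−1) on (0.31, 0.96) = 0.27
  (D ∧ ¬D) ∧ (¬A ∧ D) = max(0, a+b−1) on (0.00, 0.27) = 0.00
  ¬((D ∧ ¬D) ∧ (¬A ∧ D)) = 1 − 0.00 = 1.00
  → value = 1.0000
Under Gödel:
  ¬D = 1 − 0.96 = 0.04
  D ∧ ¬D = min(a, b) on (0.96, 0.04) = 0.04
  ¬A = 1 − 0.69 = 0.31
  ¬A ∧ D = min(a, b) on (0.31, 0.96) = 0.31
  (D ∧ ¬D) ∧ (¬A ∧ D) = min(a, b) on (0.04, 0.31) = 0.04
  ¬((D ∧ ¬D) ∧ (¬A ∧ D)) = 1 − 0.04 = 0.96
  → value = 0.9600
|1.0000 − 0.9600| = 0.040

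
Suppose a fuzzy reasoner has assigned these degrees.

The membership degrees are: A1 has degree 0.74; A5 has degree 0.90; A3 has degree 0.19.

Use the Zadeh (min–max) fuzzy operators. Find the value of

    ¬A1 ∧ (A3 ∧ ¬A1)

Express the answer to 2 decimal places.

0.19

¬A1 = 1 − 0.74 = 0.26
¬A1 = 1 − 0.74 = 0.26
A3 ∧ ¬A1 = min(a, b) on (0.19, 0.26) = 0.19
¬A1 ∧ (A3 ∧ ¬A1) = min(a, b) on (0.26, 0.19) = 0.19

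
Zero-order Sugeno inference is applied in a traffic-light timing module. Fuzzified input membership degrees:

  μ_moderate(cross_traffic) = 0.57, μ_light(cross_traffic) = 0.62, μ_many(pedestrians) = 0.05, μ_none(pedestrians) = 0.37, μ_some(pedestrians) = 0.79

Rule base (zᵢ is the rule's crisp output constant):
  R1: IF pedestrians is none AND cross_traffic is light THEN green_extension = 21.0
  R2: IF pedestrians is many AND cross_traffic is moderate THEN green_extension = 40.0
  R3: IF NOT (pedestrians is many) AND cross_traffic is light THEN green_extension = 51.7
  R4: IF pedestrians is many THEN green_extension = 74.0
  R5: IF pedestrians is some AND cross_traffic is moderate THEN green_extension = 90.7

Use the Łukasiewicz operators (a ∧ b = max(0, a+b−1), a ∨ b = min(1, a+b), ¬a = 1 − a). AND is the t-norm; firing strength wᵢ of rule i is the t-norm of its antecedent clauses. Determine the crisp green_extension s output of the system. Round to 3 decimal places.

67.164

R1 (z=21.0): none=0.37, light=0.62; AND[max(0, a+b−1)] → w = 0.00
R2 (z=40.0): many=0.05, moderate=0.57; AND[max(0, a+b−1)] → w = 0.00
R3 (z=51.7): ¬many=1−0.05=0.95, light=0.62; AND[max(0, a+b−1)] → w = 0.57
R4 (z=74.0): many=0.05 → w = 0.05
R5 (z=90.7): some=0.79, moderate=0.57; AND[max(0, a+b−1)] → w = 0.36
Weighted average = (0.00·21.0 + 0.00·40.0 + 0.57·51.7 + 0.05·74.0 + 0.36·90.7) / (0.00 + 0.00 + 0.57 + 0.05 + 0.36)
  = 65.8210 / 0.9800 = 67.164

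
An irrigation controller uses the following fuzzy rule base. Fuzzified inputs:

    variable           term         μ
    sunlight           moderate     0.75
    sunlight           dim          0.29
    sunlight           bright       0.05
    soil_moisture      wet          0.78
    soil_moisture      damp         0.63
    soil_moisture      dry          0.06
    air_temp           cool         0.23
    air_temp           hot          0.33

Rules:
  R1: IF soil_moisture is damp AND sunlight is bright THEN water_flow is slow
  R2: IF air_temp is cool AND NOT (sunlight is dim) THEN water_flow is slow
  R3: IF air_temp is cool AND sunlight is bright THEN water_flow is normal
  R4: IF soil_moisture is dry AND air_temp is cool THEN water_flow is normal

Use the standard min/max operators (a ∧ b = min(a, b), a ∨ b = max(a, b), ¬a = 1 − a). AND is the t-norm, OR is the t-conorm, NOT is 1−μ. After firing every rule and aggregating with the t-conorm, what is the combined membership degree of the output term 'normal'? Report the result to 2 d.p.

0.06

R1: damp=0.63, bright=0.05; AND[min(a, b)] → w = 0.05
R2: cool=0.23, ¬dim=1−0.29=0.71; AND[min(a, b)] → w = 0.23
R3: cool=0.23, bright=0.05; AND[min(a, b)] → w = 0.05
R4: dry=0.06, cool=0.23; AND[min(a, b)] → w = 0.06
Rules with consequent 'normal': {R3, R4} → strengths 0.05, 0.06
Aggregate via t-conorm [max(a, b)]: 0.06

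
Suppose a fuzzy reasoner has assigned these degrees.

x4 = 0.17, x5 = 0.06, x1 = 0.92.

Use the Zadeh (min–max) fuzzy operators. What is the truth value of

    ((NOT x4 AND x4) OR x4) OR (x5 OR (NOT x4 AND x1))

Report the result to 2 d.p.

NOT x4 = 1 − 0.17 = 0.83
NOT x4 AND x4 = min(a, b) on (0.83, 0.17) = 0.17
(NOT x4 AND x4) OR x4 = max(a, b) on (0.17, 0.17) = 0.17
NOT x4 = 1 − 0.17 = 0.83
NOT x4 AND x1 = min(a, b) on (0.83, 0.92) = 0.83
x5 OR (NOT x4 AND x1) = max(a, b) on (0.06, 0.83) = 0.83
((NOT x4 AND x4) OR x4) OR (x5 OR (NOT x4 AND x1)) = max(a, b) on (0.17, 0.83) = 0.83

0.83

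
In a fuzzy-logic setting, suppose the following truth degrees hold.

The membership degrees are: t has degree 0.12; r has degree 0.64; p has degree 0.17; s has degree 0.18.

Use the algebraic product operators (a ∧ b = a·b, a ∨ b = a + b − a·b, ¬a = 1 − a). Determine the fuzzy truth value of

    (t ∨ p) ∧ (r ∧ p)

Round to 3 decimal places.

0.029

t ∨ p = a + b − a·b on (0.1200, 0.1700) = 0.2696
r ∧ p = a·b on (0.6400, 0.1700) = 0.1088
(t ∨ p) ∧ (r ∧ p) = a·b on (0.2696, 0.1088) = 0.0293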